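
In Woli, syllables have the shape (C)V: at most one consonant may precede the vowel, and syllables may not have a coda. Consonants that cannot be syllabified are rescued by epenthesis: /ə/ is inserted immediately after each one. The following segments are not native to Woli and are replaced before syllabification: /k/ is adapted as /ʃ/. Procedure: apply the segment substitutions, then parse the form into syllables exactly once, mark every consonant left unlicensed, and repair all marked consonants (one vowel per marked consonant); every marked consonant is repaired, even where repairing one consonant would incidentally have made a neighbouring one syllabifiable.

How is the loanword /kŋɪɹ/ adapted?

ʃəŋɪɹə

Substitution: /k/ → /ʃ/, giving /ʃŋɪɹ/.
Under (C)V, the unsyllabifiable consonants are /ʃ/, /ɹ/ (no codas are permitted; onsets are limited to one consonant).
Inserting the epenthetic vowel yields /ʃ/ → /ʃə/, /ɹ/ → /ɹə/.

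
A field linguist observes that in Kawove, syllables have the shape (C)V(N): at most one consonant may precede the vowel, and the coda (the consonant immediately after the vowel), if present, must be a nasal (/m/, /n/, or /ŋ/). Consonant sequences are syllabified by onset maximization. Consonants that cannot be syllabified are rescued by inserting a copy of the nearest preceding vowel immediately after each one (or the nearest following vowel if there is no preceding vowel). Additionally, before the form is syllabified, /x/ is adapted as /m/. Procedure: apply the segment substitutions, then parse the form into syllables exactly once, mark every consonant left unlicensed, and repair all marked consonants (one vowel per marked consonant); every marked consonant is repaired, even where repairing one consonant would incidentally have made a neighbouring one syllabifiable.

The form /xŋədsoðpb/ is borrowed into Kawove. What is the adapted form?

məŋədəsoðopobo

Substitution: /x/ → /m/, giving /mŋədsoðpb/.
Syllabifying with onset maximization leaves /m/, /d/, /ð/, /p/, /b/ stranded (only a nasal (/m/, /n/, or /ŋ/) is licensed in coda position; onsets are limited to one consonant).
Each unlicensed consonant becomes the onset of a new syllable: /m/ → /mə/, /d/ → /də/, /ð/ → /ðo/, /p/ → /po/, /b/ → /bo/.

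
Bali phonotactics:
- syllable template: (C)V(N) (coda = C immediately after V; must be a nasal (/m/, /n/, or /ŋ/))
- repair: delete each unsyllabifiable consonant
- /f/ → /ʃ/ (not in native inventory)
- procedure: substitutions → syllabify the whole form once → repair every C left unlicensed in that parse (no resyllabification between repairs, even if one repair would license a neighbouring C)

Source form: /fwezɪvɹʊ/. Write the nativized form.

Substitution: /f/ → /ʃ/, giving /ʃwezɪvɹʊ/.
Under (C)V(N), the unsyllabifiable consonants are /ʃ/, /v/ (only a nasal (/m/, /n/, or /ŋ/) is licensed in coda position; onsets are limited to one consonant).
Deleting the stranded consonants removes /ʃ/, /v/.

wezɪɹʊ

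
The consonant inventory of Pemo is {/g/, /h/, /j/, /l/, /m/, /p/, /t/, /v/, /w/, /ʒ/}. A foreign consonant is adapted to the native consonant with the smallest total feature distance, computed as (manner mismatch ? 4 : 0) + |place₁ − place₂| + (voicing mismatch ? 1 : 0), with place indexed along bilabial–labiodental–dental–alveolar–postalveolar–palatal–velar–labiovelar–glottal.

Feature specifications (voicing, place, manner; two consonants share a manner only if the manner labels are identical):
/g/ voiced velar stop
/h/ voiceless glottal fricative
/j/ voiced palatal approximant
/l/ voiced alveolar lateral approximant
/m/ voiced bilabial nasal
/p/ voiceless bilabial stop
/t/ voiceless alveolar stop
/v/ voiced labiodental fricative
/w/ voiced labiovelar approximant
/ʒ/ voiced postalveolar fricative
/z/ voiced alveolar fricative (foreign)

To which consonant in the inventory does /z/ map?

ʒ

/ʒ/ is closest: same manner (fricative), place distance 1 (alveolar→postalveolar), same voicing; total 1. Next closest is /v/ at distance 2.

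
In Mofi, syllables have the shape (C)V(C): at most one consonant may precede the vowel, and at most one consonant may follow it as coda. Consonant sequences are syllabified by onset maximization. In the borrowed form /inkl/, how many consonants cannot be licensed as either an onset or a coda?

2

The consonants /k/, /l/ cannot be parsed into a legal (C)V(C) syllable (at most one coda consonant is licensed; onsets are limited to one consonant).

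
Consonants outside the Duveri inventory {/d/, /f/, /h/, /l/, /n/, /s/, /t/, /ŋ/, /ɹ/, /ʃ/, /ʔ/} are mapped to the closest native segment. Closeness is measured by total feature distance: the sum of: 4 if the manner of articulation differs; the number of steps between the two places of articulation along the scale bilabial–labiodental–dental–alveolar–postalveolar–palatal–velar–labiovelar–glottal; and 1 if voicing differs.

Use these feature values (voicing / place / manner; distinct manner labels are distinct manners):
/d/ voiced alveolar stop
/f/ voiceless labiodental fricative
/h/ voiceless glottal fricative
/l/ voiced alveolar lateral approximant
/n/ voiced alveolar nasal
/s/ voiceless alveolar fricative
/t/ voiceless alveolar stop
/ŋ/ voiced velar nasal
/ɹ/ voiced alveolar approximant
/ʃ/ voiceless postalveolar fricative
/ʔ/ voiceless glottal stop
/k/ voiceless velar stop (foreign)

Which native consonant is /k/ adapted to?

ʔ

/ʔ/ is closest: same manner (stop), place distance 2 (velar→glottal), same voicing; total 2. Next closest is /t/ at distance 3.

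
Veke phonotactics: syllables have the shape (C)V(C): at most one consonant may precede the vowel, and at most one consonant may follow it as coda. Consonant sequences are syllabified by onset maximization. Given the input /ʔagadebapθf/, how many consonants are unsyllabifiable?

The consonants /θ/, /f/ cannot be parsed into a legal (C)V(C) syllable (at most one coda consonant is licensed; onsets are limited to one consonant).

2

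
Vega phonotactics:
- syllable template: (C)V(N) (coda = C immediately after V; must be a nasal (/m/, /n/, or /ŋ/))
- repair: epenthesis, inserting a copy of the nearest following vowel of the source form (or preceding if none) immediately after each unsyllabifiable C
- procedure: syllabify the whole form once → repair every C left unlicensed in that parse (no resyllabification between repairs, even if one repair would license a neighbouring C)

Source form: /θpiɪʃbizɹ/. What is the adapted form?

Syllabifying with onset maximization leaves /θ/, /ʃ/, /z/, /ɹ/ stranded (only a nasal (/m/, /n/, or /ŋ/) is licensed in coda position; onsets are limited to one consonant).
Inserting the epenthetic vowel yields /θ/ → /θi/, /ʃ/ → /ʃi/, /z/ → /zi/, /ɹ/ → /ɹi/.

θipiɪʃibiziɹi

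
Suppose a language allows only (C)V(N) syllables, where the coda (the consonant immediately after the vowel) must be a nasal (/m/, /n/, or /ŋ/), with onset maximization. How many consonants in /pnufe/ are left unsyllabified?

1

Under (C)V(N), the unsyllabifiable consonants are /p/ (only a nasal (/m/, /n/, or /ŋ/) is licensed in coda position; onsets are limited to one consonant).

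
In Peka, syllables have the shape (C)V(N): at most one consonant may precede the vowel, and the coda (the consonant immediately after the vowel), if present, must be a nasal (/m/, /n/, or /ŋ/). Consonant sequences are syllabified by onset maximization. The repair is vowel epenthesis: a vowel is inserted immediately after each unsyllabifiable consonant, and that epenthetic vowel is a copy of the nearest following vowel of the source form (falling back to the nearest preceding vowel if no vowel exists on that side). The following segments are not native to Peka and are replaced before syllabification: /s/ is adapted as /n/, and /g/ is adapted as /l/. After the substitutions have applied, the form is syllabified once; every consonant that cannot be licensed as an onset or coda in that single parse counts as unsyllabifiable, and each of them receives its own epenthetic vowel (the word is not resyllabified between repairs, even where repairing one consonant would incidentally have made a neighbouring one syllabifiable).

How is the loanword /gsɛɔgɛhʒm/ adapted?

Substitution: /g/ → /l/, /s/ → /n/, giving /lnɛɔlɛhʒm/.
Syllabifying with onset maximization leaves /l/, /h/, /ʒ/, /m/ stranded (only a nasal (/m/, /n/, or /ŋ/) is licensed in coda position; onsets are limited to one consonant).
Epenthesis after each stranded consonant: /l/ → /lɛ/, /h/ → /hɛ/, /ʒ/ → /ʒɛ/, /m/ → /mɛ/.

lɛnɛɔlɛhɛʒɛmɛ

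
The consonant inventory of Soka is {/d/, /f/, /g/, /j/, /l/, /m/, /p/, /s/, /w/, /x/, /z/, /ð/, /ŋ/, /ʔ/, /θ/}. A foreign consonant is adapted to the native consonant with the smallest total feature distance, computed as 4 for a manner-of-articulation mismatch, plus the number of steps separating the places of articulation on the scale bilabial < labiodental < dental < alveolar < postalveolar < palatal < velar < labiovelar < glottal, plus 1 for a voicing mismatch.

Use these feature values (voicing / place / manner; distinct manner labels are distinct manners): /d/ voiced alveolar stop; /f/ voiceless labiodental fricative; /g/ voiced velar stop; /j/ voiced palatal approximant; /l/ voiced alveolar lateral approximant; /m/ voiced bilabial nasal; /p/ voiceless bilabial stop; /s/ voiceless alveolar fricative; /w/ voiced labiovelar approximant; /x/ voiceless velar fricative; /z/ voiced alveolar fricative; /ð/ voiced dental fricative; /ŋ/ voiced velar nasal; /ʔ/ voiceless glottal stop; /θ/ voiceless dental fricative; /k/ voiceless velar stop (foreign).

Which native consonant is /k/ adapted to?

g

/g/ is closest: same manner (stop), place distance 0 (velar→velar), voicing differs (+1); total 1. Next closest is /ʔ/ at distance 2.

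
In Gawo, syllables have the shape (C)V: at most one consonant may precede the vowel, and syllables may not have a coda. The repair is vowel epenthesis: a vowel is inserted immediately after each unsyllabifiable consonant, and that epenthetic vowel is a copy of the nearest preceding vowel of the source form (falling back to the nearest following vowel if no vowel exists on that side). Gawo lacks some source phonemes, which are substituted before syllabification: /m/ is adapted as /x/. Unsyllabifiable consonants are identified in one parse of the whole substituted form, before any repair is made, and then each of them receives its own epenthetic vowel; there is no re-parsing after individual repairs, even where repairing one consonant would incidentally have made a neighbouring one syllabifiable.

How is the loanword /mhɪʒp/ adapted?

Substitution: /m/ → /x/, giving /xhɪʒp/.
Syllabifying with onset maximization leaves /x/, /ʒ/, /p/ stranded (no codas are permitted; onsets are limited to one consonant).
Inserting the epenthetic vowel yields /x/ → /xɪ/, /ʒ/ → /ʒɪ/, /p/ → /pɪ/.

xɪhɪʒɪpɪ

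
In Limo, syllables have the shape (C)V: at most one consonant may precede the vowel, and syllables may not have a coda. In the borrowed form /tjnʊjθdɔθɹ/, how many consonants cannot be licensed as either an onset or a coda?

The consonants /t/, /j/, /j/, /θ/, /θ/, /ɹ/ cannot be parsed into a legal (C)V syllable (no codas are permitted; onsets are limited to one consonant).

6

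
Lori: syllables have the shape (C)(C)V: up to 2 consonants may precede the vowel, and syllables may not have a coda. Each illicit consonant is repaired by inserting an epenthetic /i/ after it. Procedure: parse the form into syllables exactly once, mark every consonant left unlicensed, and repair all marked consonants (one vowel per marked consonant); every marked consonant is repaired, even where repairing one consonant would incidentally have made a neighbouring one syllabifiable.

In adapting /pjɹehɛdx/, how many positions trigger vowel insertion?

3

The unsyllabifiable consonants are /p/, /d/, /x/; each receives one epenthetic vowel.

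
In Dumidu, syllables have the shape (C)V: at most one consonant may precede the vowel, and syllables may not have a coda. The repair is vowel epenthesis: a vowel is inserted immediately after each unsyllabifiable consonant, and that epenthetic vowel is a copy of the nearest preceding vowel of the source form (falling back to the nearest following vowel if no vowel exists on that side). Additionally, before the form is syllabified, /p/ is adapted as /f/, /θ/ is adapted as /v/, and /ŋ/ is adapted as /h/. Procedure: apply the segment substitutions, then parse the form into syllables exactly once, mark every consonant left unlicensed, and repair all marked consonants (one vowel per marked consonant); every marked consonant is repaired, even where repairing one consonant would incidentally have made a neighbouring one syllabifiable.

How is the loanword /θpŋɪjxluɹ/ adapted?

Substitution: /θ/ → /v/, /p/ → /f/, /ŋ/ → /h/, giving /vfhɪjxluɹ/.
Under (C)V, the unsyllabifiable consonants are /v/, /f/, /j/, /x/, /ɹ/ (no codas are permitted; onsets are limited to one consonant).
Epenthesis after each stranded consonant: /v/ → /vɪ/, /f/ → /fɪ/, /j/ → /jɪ/, /x/ → /xɪ/, /ɹ/ → /ɹu/.

vɪfɪhɪjɪxɪluɹu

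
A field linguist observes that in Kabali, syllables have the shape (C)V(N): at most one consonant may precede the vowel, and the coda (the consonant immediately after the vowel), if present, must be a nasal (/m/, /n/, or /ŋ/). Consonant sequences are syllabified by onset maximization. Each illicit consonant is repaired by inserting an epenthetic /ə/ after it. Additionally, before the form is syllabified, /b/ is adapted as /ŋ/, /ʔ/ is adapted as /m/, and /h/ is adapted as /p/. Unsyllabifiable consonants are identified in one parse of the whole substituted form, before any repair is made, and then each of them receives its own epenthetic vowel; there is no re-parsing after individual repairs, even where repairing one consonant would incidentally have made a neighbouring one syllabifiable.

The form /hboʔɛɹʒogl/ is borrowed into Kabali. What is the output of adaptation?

Substitution: /h/ → /p/, /b/ → /ŋ/, /ʔ/ → /m/, giving /pŋomɛɹʒogl/.
The consonants /p/, /ɹ/, /g/, /l/ cannot be parsed into a legal (C)V(N) syllable (only a nasal (/m/, /n/, or /ŋ/) is licensed in coda position; onsets are limited to one consonant).
Each unlicensed consonant becomes the onset of a new syllable: /p/ → /pə/, /ɹ/ → /ɹə/, /g/ → /gə/, /l/ → /lə/.

pəŋomɛɹəʒogələ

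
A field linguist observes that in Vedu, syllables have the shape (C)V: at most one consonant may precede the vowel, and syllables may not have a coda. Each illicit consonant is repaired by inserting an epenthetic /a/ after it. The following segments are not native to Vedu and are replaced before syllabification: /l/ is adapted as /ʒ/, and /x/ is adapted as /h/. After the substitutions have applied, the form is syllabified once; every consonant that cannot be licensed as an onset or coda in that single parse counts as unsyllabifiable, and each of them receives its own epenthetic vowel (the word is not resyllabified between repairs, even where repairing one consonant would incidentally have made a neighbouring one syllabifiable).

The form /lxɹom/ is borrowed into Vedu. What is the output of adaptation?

ʒahaɹoma

Substitution: /l/ → /ʒ/, /x/ → /h/, giving /ʒhɹom/.
The consonants /ʒ/, /h/, /m/ cannot be parsed into a legal (C)V syllable (no codas are permitted; onsets are limited to one consonant).
Each unlicensed consonant becomes the onset of a new syllable: /ʒ/ → /ʒa/, /h/ → /ha/, /m/ → /ma/.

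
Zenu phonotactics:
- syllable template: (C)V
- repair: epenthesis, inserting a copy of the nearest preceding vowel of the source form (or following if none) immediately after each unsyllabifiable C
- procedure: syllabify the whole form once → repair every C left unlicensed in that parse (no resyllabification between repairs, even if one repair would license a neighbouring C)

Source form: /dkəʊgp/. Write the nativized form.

Syllabifying with onset maximization leaves /d/, /g/, /p/ stranded (no codas are permitted; onsets are limited to one consonant).
Inserting the epenthetic vowel yields /d/ → /də/, /g/ → /gʊ/, /p/ → /pʊ/.

dəkəʊgʊpʊ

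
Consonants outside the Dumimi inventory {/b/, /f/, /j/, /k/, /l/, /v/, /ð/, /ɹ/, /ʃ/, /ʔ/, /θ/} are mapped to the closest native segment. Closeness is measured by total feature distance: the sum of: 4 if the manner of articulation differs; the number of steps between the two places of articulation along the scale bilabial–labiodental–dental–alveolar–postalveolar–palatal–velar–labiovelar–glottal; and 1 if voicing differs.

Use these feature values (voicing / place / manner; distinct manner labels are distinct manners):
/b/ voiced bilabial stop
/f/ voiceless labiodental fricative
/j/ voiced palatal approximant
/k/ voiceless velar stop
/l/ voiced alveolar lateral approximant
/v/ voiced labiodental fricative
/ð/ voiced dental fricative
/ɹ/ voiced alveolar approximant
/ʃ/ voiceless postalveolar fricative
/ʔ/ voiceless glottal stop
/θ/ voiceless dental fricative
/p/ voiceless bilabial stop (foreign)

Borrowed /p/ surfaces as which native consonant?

/b/ is closest: same manner (stop), place distance 0 (bilabial→bilabial), voicing differs (+1); total 1. Next closest is /f/ at distance 5.

b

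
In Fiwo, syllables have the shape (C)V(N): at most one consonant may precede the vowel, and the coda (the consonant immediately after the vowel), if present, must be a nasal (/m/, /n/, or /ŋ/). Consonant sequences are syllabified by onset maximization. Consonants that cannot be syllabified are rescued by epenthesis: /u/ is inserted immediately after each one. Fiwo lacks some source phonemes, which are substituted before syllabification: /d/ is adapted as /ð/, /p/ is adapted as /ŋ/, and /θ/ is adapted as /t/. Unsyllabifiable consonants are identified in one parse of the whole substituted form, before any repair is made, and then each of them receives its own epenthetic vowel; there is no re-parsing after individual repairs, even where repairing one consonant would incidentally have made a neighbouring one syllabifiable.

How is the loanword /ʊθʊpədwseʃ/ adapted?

ʊtʊŋəðuwuseʃu

Substitution: /θ/ → /t/, /p/ → /ŋ/, /d/ → /ð/, giving /ʊtʊŋəðwseʃ/.
Under (C)V(N), the unsyllabifiable consonants are /ð/, /w/, /ʃ/ (only a nasal (/m/, /n/, or /ŋ/) is licensed in coda position; onsets are limited to one consonant).
Each unlicensed consonant becomes the onset of a new syllable: /ð/ → /ðu/, /w/ → /wu/, /ʃ/ → /ʃu/.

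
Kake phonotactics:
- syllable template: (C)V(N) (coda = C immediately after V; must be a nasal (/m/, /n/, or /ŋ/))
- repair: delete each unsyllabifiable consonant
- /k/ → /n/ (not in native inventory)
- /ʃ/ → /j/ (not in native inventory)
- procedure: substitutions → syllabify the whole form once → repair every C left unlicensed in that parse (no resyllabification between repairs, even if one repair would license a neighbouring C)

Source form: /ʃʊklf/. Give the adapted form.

Substitution: /ʃ/ → /j/, /k/ → /n/, giving /jʊnlf/.
Under (C)V(N), the unsyllabifiable consonants are /l/, /f/ (only a nasal (/m/, /n/, or /ŋ/) is licensed in coda position; onsets are limited to one consonant).
Deleting the stranded consonants removes /l/, /f/.

jʊn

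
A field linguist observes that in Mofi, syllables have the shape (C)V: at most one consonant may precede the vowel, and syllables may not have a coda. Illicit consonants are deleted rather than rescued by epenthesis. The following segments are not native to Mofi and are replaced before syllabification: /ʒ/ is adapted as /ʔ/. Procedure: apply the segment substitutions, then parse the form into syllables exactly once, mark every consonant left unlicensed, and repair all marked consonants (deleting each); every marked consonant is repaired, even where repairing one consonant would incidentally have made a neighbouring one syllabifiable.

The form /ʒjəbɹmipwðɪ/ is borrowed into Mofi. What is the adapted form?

Substitution: /ʒ/ → /ʔ/, giving /ʔjəbɹmipwðɪ/.
The consonants /ʔ/, /b/, /ɹ/, /p/, /w/ cannot be parsed into a legal (C)V syllable (no codas are permitted; onsets are limited to one consonant).
Each unlicensed consonant is deleted: /ʔ/, /b/, /ɹ/, /p/, /w/.

jəmiðɪ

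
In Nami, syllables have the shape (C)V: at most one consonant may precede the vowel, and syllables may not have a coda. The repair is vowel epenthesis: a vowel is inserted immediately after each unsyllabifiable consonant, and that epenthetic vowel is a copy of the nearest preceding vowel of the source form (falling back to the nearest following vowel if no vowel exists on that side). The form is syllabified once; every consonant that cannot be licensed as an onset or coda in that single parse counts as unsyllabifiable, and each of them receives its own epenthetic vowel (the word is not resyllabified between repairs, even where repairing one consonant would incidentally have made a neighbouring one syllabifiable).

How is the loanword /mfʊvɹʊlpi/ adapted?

mʊfʊvʊɹʊlʊpi

The consonants /m/, /v/, /l/ cannot be parsed into a legal (C)V syllable (no codas are permitted; onsets are limited to one consonant).
Each unlicensed consonant becomes the onset of a new syllable: /m/ → /mʊ/, /v/ → /vʊ/, /l/ → /lʊ/.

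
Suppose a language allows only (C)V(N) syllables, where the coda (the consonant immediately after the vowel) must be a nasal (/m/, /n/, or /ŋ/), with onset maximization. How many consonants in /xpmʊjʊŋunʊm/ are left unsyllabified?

Under (C)V(N), the unsyllabifiable consonants are /x/, /p/ (only a nasal (/m/, /n/, or /ŋ/) is licensed in coda position; onsets are limited to one consonant).

2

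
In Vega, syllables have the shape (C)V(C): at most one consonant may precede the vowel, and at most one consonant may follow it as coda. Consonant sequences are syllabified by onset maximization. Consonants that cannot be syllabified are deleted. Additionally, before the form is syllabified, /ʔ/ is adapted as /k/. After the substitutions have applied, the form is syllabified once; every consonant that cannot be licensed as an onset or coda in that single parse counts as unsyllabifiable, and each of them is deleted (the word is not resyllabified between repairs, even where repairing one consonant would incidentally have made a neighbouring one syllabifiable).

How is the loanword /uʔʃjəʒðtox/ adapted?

ukjəʒtox

Substitution: /ʔ/ → /k/, giving /ukʃjəʒðtox/.
Under (C)V(C), the unsyllabifiable consonants are /ʃ/, /ð/ (at most one coda consonant is licensed; onsets are limited to one consonant).
Deleting the stranded consonants removes /ʃ/, /ð/.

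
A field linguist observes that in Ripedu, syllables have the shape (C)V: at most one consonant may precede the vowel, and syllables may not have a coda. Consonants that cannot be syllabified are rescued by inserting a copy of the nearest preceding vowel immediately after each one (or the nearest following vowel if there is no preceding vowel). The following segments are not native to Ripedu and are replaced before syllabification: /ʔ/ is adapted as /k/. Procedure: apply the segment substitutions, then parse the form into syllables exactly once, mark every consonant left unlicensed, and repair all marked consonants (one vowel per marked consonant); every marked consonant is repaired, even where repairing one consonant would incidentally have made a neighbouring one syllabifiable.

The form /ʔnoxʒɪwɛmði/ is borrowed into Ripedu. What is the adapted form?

konoxoʒɪwɛmɛði

Substitution: /ʔ/ → /k/, giving /knoxʒɪwɛmði/.
The consonants /k/, /x/, /m/ cannot be parsed into a legal (C)V syllable (no codas are permitted; onsets are limited to one consonant).
Each unlicensed consonant becomes the onset of a new syllable: /k/ → /ko/, /x/ → /xo/, /m/ → /mɛ/.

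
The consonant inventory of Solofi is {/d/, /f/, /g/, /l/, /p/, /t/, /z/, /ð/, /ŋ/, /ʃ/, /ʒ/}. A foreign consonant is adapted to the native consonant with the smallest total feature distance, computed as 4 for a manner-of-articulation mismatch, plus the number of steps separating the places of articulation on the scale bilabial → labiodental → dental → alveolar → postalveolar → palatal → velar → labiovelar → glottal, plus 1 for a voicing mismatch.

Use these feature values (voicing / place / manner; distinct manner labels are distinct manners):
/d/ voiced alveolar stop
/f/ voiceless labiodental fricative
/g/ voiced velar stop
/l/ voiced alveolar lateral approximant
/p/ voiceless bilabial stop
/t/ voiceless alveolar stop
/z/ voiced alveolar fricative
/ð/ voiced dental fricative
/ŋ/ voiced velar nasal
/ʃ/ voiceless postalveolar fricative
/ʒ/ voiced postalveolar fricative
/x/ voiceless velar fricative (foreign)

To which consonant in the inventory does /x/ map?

/ʃ/ is closest: same manner (fricative), place distance 2 (velar→postalveolar), same voicing; total 2. Next closest is /ʒ/ at distance 3.

ʃ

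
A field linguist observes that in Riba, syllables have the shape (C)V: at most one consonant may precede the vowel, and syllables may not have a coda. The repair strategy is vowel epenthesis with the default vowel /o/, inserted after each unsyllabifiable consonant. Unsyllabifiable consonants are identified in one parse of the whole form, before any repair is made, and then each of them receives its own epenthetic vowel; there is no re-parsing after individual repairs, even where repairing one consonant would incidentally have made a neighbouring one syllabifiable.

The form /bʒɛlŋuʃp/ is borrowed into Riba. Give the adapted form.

Syllabifying with onset maximization leaves /b/, /l/, /ʃ/, /p/ stranded (no codas are permitted; onsets are limited to one consonant).
Each unlicensed consonant becomes the onset of a new syllable: /b/ → /bo/, /l/ → /lo/, /ʃ/ → /ʃo/, /p/ → /po/.

boʒɛloŋuʃopo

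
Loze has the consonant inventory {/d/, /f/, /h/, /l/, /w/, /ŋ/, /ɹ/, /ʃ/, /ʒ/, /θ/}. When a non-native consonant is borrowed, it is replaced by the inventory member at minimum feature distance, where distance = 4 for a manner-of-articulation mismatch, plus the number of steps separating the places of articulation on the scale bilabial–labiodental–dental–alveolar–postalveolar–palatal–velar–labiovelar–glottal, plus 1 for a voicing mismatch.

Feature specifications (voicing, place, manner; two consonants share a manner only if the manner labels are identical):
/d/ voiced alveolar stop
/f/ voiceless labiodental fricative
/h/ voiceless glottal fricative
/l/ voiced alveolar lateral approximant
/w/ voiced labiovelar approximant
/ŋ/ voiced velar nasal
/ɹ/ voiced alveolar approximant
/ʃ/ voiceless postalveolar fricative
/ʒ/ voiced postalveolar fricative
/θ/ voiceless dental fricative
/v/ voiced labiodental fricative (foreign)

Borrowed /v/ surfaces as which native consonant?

/f/ is closest: same manner (fricative), place distance 0 (labiodental→labiodental), voicing differs (+1); total 1. Next closest is /θ/ at distance 2.

f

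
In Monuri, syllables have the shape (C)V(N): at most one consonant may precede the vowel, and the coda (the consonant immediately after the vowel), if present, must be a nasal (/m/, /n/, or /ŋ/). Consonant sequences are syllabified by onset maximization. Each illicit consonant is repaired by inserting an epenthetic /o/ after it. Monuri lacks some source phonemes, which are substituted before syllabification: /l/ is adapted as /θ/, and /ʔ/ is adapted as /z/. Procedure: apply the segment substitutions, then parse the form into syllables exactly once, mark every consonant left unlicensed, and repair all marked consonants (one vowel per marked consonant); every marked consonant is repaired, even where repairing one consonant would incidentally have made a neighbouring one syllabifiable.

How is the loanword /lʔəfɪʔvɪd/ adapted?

θozəfɪzovɪdo

Substitution: /l/ → /θ/, /ʔ/ → /z/, giving /θzəfɪzvɪd/.
Under (C)V(N), the unsyllabifiable consonants are /θ/, /z/, /d/ (only a nasal (/m/, /n/, or /ŋ/) is licensed in coda position; onsets are limited to one consonant).
Inserting the epenthetic vowel yields /θ/ → /θo/, /z/ → /zo/, /d/ → /do/.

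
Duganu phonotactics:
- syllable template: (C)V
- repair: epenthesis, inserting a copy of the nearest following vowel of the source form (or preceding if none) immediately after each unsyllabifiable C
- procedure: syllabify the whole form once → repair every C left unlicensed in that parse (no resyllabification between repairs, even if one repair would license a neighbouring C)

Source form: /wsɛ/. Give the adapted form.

wɛsɛ

The consonants /w/ cannot be parsed into a legal (C)V syllable (no codas are permitted; onsets are limited to one consonant).
Epenthesis after each stranded consonant: /w/ → /wɛ/.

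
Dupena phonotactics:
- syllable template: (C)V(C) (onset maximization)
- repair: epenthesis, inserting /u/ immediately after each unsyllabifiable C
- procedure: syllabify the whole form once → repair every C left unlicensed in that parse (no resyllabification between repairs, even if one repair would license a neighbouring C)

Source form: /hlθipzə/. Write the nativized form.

The consonants /h/, /l/ cannot be parsed into a legal (C)V(C) syllable (at most one coda consonant is licensed; onsets are limited to one consonant).
Inserting the epenthetic vowel yields /h/ → /hu/, /l/ → /lu/.

huluθipzə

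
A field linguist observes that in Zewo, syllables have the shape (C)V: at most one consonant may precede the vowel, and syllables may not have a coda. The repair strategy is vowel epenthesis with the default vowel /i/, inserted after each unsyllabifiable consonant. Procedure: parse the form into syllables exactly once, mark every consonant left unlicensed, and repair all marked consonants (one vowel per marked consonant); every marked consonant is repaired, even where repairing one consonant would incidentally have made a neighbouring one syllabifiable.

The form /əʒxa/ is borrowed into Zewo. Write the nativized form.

əʒixa

Under (C)V, the unsyllabifiable consonants are /ʒ/ (no codas are permitted; onsets are limited to one consonant).
Inserting the epenthetic vowel yields /ʒ/ → /ʒi/.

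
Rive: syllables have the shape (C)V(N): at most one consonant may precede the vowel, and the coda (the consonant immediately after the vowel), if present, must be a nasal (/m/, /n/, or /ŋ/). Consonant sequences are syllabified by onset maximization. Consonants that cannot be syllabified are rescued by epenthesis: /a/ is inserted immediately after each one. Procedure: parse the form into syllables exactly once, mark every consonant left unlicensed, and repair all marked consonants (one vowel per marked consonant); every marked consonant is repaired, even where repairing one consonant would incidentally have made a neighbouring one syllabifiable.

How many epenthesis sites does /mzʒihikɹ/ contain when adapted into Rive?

The unsyllabifiable consonants are /m/, /z/, /k/, /ɹ/; each receives one epenthetic vowel.

4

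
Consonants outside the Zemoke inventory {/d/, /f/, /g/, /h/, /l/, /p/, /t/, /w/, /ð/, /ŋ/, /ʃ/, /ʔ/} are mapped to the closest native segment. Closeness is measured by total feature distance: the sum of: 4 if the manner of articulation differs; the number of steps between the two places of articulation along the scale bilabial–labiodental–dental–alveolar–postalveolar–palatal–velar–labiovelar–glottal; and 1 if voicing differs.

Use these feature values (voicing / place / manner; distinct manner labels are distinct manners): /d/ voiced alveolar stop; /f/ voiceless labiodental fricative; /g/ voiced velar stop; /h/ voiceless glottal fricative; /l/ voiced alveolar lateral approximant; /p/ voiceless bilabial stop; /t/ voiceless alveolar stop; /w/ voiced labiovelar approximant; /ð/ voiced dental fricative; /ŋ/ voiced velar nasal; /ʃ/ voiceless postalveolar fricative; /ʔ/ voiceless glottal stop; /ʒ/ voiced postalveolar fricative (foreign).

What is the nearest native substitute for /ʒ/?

ʃ

/ʃ/ is closest: same manner (fricative), place distance 0 (postalveolar→postalveolar), voicing differs (+1); total 1. Next closest is /ð/ at distance 2.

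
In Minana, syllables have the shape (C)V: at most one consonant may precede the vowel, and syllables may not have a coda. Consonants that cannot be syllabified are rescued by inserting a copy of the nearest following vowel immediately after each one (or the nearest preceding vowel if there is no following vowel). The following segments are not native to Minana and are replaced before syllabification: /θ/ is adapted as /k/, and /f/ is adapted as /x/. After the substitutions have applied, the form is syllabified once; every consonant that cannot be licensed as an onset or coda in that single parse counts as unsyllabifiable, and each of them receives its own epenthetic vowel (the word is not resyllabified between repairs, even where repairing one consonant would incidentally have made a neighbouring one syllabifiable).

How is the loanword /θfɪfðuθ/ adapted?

Substitution: /θ/ → /k/, /f/ → /x/, giving /kxɪxðuk/.
Under (C)V, the unsyllabifiable consonants are /k/, /x/, /k/ (no codas are permitted; onsets are limited to one consonant).
Inserting the epenthetic vowel yields /k/ → /kɪ/, /x/ → /xu/, /k/ → /ku/.

kɪxɪxuðuku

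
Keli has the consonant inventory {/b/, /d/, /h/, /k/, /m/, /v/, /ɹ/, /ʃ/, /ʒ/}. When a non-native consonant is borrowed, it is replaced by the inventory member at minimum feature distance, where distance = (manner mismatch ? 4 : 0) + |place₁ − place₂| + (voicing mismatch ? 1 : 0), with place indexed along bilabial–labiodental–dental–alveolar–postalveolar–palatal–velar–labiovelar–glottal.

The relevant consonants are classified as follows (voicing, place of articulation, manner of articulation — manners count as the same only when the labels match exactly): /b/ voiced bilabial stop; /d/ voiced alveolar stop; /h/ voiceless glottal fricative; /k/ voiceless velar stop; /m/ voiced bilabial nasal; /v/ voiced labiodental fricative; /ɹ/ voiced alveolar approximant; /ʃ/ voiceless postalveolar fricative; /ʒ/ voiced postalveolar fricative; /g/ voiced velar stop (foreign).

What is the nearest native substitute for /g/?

k

/k/ is closest: same manner (stop), place distance 0 (velar→velar), voicing differs (+1); total 1. Next closest is /d/ at distance 3.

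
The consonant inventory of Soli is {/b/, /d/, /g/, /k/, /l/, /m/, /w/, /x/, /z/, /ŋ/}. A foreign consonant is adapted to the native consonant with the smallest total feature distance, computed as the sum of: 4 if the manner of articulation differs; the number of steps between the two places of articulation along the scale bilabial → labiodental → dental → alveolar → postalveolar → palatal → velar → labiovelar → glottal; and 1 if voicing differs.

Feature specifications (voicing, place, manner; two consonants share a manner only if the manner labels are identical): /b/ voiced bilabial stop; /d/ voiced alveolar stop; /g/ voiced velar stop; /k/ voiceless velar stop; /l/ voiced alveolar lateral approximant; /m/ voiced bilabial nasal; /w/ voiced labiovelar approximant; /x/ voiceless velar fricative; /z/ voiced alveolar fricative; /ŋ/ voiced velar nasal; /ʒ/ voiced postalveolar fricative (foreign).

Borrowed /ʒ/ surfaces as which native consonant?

/z/ is closest: same manner (fricative), place distance 1 (postalveolar→alveolar), same voicing; total 1. Next closest is /x/ at distance 3.

z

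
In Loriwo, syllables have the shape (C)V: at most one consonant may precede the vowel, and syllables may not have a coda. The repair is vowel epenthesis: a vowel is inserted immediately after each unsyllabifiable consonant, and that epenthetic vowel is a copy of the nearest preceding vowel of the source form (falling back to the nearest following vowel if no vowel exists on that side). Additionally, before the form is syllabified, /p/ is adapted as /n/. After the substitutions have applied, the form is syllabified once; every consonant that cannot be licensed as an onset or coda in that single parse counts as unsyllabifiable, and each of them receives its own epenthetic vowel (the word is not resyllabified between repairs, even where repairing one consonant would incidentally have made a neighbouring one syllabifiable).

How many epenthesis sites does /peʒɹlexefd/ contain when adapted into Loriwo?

After substitution the input is /neʒɹlexefd/.
The unsyllabifiable consonants are /ʒ/, /ɹ/, /f/, /d/; each receives one epenthetic vowel.

4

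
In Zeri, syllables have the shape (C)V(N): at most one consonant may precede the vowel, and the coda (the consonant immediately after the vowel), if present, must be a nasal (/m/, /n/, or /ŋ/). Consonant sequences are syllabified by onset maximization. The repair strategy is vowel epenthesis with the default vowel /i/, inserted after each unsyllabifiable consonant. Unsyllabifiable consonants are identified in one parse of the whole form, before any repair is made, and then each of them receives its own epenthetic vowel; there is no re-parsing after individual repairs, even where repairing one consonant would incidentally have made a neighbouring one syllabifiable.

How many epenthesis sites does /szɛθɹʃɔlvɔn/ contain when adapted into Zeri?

4

The unsyllabifiable consonants are /s/, /θ/, /ɹ/, /l/; each receives one epenthetic vowel.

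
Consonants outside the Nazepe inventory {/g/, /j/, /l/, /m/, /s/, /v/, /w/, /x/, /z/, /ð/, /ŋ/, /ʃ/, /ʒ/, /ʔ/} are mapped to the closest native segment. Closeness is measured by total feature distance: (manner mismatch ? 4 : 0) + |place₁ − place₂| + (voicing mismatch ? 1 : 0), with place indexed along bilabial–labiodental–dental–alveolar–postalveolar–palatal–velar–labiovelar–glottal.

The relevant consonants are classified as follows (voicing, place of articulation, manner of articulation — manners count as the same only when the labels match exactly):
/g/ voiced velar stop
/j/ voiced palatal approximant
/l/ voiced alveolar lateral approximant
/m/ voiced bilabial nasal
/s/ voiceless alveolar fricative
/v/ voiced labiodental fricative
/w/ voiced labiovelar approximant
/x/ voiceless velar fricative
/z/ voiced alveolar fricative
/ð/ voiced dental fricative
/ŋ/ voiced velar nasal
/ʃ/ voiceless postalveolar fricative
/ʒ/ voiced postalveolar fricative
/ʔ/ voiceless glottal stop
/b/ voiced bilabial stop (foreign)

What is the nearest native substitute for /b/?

m

/m/ is closest: manner differs (stop→nasal, +4), place distance 0 (bilabial→bilabial), same voicing; total 4. Next closest is /v/ at distance 5.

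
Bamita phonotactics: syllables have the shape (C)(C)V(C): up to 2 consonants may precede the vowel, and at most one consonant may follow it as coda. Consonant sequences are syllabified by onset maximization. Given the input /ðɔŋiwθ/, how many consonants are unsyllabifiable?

Syllabifying with onset maximization leaves /θ/ stranded (at most one coda consonant is licensed; onsets may contain at most 2 consonants).

1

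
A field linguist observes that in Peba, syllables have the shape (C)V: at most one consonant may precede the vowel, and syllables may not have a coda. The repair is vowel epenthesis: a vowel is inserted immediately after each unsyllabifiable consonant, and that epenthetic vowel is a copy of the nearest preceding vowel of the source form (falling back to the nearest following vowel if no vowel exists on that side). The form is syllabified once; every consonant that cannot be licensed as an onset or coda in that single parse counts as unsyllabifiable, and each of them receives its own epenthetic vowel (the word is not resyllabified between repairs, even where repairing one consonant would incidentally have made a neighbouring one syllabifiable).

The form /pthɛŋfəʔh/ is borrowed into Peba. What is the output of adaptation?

pɛtɛhɛŋɛfəʔəhə

Under (C)V, the unsyllabifiable consonants are /p/, /t/, /ŋ/, /ʔ/, /h/ (no codas are permitted; onsets are limited to one consonant).
Inserting the epenthetic vowel yields /p/ → /pɛ/, /t/ → /tɛ/, /ŋ/ → /ŋɛ/, /ʔ/ → /ʔə/, /h/ → /hə/.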